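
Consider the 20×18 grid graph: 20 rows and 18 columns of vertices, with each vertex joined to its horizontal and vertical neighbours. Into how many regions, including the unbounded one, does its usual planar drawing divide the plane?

324

The grid has V = 20·18 = 360 vertices and E = 20·17 + 18·19 = 682 edges.
F = 2 − V + E = 2 − 360 + 682 = 324.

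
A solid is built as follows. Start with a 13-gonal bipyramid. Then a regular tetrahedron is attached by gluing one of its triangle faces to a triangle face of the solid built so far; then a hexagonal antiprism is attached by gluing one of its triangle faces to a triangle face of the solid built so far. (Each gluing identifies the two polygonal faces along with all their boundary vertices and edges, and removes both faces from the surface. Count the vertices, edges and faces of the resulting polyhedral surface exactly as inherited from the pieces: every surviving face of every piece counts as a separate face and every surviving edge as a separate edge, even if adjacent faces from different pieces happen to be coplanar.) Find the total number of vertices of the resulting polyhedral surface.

A 13-gonal bipyramid: V=15, E=39, F=26.
Attach a regular tetrahedron (V=4, E=6, F=4) along a 3-gon: merge 3 vertices and 3 edges, delete both glued faces → V=16, E=42, F=28.
Attach a hexagonal antiprism (V=12, E=24, F=14) along a 3-gon: merge 3 vertices and 3 edges, delete both glued faces → V=25, E=63, F=40.
Check: V − E + F = 25 − 63 + 40 = 2.

25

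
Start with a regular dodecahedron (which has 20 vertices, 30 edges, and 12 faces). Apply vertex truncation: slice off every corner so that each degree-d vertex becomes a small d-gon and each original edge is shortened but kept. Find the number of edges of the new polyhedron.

Truncation replaces each original edge-end by a new vertex, so V′ = 2E = 60.
Each original edge survives, and each old vertex of degree d contributes d new edges; summing degrees gives Σd = 2E, so E′ = E + 2E = 3E = 90.
Each original face survives and each original vertex becomes one new face: F′ = F + V = 32.

90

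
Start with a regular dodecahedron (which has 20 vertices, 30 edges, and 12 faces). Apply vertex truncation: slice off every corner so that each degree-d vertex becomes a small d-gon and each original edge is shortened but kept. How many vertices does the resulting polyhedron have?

60

Truncation replaces each original edge-end by a new vertex, so V′ = 2E = 60.
Each original edge survives, and each old vertex of degree d contributes d new edges; summing degrees gives Σd = 2E, so E′ = E + 2E = 3E = 90.
Each original face survives and each original vertex becomes one new face: F′ = F + V = 32.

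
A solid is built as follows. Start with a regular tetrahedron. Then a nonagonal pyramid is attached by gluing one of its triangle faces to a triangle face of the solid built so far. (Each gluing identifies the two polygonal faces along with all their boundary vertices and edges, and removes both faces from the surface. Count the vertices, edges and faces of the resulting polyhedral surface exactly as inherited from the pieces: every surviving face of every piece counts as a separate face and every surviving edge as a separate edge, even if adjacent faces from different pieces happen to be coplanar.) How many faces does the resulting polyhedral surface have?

12

A regular tetrahedron: V=4, E=6, F=4.
Attach a nonagonal pyramid (V=10, E=18, F=10) along a 3-gon: merge 3 vertices and 3 edges, delete both glued faces → V=11, E=21, F=12.
Check: V − E + F = 11 − 21 + 12 = 2.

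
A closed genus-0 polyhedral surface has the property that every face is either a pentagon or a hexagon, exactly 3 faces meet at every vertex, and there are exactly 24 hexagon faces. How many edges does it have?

Let x be the number of pentagons; then F = 24 + x.
Edge–face incidences: 2E = 6·24 + 5·x = 144 + 5x.
Every vertex has degree 3, so 3V = 2E.
Euler: V − E + F = 2 ⇒ (2E)/3 − E + (24 + x) = 2.
Multiply by 6: 2·(2E) − 3·(2E) + 6·(24 + x) = 12, i.e. 144 + 6x − (144 + 5x) = 12.
Collecting terms: x = 12.
Then 2E = 144 + 5·12 = 204, so E = 102, V = 2E/3 = 68, F = 24 + 12 = 36.

102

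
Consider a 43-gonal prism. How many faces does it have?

A prism on an n-gon has two n-gon bases and n rectangular sides: V = 2·43 = 86, E = 3·43 = 129, F = 43 + 2 = 45.

45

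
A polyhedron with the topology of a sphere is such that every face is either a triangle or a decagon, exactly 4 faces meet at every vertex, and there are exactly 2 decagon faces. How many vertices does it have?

20

Let x be the number of triangles; then F = 2 + x.
Edge–face incidences: 2E = 10·2 + 3·x = 20 + 3x.
Every vertex has degree 4, so 4V = 2E.
Euler: V − E + F = 2 ⇒ (2E)/4 − E + (2 + x) = 2.
Multiply by 8: 2·(2E) − 4·(2E) + 8·(2 + x) = 16, i.e. 16 + 8x − 2·(20 + 3x) = 16.
Collecting terms: 2x − 24 = 16, so 2x = 40, so x = 20.
Then 2E = 20 + 3·20 = 80, so E = 40, V = 2E/4 = 20, F = 2 + 20 = 22.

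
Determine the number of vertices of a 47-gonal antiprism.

94

An antiprism on an n-gon has two n-gon caps and 2n triangles: V = 2·47 = 94, E = 4·47 = 188, F = 2·47 + 2 = 96.
Check: V − E + F = 94 − 188 + 96 = 2.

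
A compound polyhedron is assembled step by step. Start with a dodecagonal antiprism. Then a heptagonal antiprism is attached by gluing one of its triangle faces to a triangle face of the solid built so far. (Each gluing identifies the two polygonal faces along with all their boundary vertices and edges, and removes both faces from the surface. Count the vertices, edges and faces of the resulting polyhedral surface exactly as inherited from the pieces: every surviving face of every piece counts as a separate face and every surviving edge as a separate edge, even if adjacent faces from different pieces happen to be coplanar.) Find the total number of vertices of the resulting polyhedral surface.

35

A dodecagonal antiprism: V=24, E=48, F=26.
Attach a heptagonal antiprism (V=14, E=28, F=16) along a 3-gon: merge 3 vertices and 3 edges, delete both glued faces → V=35, E=73, F=40.
Check: V − E + F = 35 − 73 + 40 = 2.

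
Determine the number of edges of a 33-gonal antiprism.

An antiprism on an n-gon has two n-gon caps and 2n triangles: V = 2·33 = 66, E = 4·33 = 132, F = 2·33 + 2 = 68.

132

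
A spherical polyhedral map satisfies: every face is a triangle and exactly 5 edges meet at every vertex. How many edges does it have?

Each face has 3 edges and each edge borders two faces, so 2E = 3F.
Each vertex has degree 5, so 5V = 2E and hence V = 3F/5.
Euler: V − E + F = 2 ⇒ (3F/5) − (3F/2) + F = 2.
Multiply by 10: (6 − 15 + 10)F = 20, i.e. 1F = 20.
So F = 20, E = 3·20/2 = 30, V = 3·20/5 = 12.

30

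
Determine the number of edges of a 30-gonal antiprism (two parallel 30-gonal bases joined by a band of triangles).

An antiprism on an n-gon has two n-gon caps and 2n triangles: V = 2·30 = 60, E = 4·30 = 120, F = 2·30 + 2 = 62.

120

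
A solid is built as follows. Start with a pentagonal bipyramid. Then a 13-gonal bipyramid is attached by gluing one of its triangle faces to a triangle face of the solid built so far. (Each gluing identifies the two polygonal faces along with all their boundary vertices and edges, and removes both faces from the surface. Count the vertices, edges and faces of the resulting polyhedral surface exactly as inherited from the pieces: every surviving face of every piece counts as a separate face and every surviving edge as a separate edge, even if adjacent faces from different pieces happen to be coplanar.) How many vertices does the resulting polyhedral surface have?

A pentagonal bipyramid: V=7, E=15, F=10.
Attach a 13-gonal bipyramid (V=15, E=39, F=26) along a 3-gon: merge 3 vertices and 3 edges, delete both glued faces → V=19, E=51, F=34.
Check: V − E + F = 19 − 51 + 34 = 2.

19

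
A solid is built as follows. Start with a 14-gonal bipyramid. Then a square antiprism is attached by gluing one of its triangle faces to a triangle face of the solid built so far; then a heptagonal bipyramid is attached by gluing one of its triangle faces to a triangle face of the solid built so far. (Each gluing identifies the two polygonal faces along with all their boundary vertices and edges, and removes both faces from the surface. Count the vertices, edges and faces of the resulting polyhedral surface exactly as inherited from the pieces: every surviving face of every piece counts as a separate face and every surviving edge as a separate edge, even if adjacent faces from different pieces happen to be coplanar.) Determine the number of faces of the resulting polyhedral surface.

48

A 14-gonal bipyramid: V=16, E=42, F=28.
Attach a square antiprism (V=8, E=16, F=10) along a 3-gon: merge 3 vertices and 3 edges, delete both glued faces → V=21, E=55, F=36.
Attach a heptagonal bipyramid (V=9, E=21, F=14) along a 3-gon: merge 3 vertices and 3 edges, delete both glued faces → V=27, E=73, F=48.
Check: V − E + F = 27 − 73 + 48 = 2.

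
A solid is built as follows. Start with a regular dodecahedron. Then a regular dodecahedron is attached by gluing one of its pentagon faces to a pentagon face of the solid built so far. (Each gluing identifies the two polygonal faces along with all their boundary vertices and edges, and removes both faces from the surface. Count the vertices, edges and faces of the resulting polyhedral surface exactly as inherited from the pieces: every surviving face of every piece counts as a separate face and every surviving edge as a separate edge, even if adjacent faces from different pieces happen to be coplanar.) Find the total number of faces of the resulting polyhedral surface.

22

A regular dodecahedron: V=20, E=30, F=12.
Attach a regular dodecahedron (V=20, E=30, F=12) along a 5-gon: merge 5 vertices and 5 edges, delete both glued faces → V=35, E=55, F=22.
Check: V − E + F = 35 − 55 + 22 = 2.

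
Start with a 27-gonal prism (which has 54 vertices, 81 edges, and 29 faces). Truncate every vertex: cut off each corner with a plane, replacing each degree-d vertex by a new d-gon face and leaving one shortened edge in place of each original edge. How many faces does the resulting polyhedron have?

Truncation replaces each original edge-end by a new vertex, so V′ = 2E = 162.
Each original edge survives, and each old vertex of degree d contributes d new edges; summing degrees gives Σd = 2E, so E′ = E + 2E = 3E = 243.
Each original face survives and each original vertex becomes one new face: F′ = F + V = 83.

83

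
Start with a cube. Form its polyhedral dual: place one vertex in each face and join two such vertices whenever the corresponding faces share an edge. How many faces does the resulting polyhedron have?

8

The base solid has V = 8, E = 12, F = 6.
The dual swaps V and F and preserves E: V′ = F = 6, E′ = E = 12, F′ = V = 8.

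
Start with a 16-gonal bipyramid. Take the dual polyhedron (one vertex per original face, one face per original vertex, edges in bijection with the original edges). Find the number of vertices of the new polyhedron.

The base solid has V = 18, E = 48, F = 32.
The dual swaps V and F and preserves E: V′ = F = 32, E′ = E = 48, F′ = V = 18.

32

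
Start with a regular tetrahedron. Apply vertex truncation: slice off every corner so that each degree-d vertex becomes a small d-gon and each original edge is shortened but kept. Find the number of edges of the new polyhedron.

The base solid has V = 4, E = 6, F = 4.
Truncation replaces each original edge-end by a new vertex, so V′ = 2E = 12.
Each original edge survives, and each old vertex of degree d contributes d new edges; summing degrees gives Σd = 2E, so E′ = E + 2E = 3E = 18.
Each original face survives and each original vertex becomes one new face: F′ = F + V = 8.

18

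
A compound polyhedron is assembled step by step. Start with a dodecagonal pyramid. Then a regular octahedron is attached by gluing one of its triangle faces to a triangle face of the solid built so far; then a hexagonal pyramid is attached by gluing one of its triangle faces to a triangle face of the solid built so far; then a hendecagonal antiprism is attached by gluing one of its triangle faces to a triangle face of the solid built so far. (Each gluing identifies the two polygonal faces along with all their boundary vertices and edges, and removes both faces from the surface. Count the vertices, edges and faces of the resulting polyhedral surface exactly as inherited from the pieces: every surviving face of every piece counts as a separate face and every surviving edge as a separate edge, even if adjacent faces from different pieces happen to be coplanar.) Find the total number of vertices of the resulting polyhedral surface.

39

A dodecagonal pyramid: V=13, E=24, F=13.
Attach a regular octahedron (V=6, E=12, F=8) along a 3-gon: merge 3 vertices and 3 edges, delete both glued faces → V=16, E=33, F=19.
Attach a hexagonal pyramid (V=7, E=12, F=7) along a 3-gon: merge 3 vertices and 3 edges, delete both glued faces → V=20, E=42, F=24.
Attach a hendecagonal antiprism (V=22, E=44, F=24) along a 3-gon: merge 3 vertices and 3 edges, delete both glued faces → V=39, E=83, F=46.
Check: V − E + F = 39 − 83 + 46 = 2.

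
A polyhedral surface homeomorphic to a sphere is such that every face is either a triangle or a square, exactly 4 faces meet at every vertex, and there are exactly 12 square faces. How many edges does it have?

36

Let x be the number of triangles; then F = 12 + x.
Edge–face incidences: 2E = 4·12 + 3·x = 48 + 3x.
Every vertex has degree 4, so 4V = 2E.
Euler: V − E + F = 2 ⇒ (2E)/4 − E + (12 + x) = 2.
Multiply by 8: 2·(2E) − 4·(2E) + 8·(12 + x) = 16, i.e. 96 + 8x − 2·(48 + 3x) = 16.
Collecting terms: 2x = 16, so x = 8.
Then 2E = 48 + 3·8 = 72, so E = 36, V = 2E/4 = 18, F = 12 + 8 = 20.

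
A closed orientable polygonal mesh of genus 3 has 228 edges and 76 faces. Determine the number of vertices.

For a closed orientable surface of genus 3, χ = 2 − 2·3 = -4.
V = -4 + E − F = -4 + 228 − 76 = 148.

148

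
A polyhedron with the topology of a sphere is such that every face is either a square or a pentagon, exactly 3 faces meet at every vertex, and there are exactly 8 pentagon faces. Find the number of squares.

2

Let x be the number of squares; then F = 8 + x.
Edge–face incidences: 2E = 5·8 + 4·x = 40 + 4x.
Every vertex has degree 3, so 3V = 2E.
Euler: V − E + F = 2 ⇒ (2E)/3 − E + (8 + x) = 2.
Multiply by 6: 2·(2E) − 3·(2E) + 6·(8 + x) = 12, i.e. 48 + 6x − (40 + 4x) = 12.
Collecting terms: 2x + 8 = 12, so 2x = 4, so x = 2.
Then 2E = 40 + 4·2 = 48, so E = 24, V = 2E/3 = 16, F = 8 + 2 = 10.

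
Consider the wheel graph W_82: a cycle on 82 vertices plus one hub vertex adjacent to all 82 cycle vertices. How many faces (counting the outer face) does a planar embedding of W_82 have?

83

W_82 has V = 82 + 1 = 83 vertices and E = 2·82 = 164 edges.
By Euler's formula F = 2 − V + E = 2 − 83 + 164 = 83.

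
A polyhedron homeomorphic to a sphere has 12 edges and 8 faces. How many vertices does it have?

6

Here V − E + F = 2.
V = 2 + E − F = 2 + 12 − 8 = 6.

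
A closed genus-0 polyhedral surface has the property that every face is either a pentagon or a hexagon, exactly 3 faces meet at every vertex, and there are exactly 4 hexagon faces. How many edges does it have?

Let x be the number of pentagons; then F = 4 + x.
Edge–face incidences: 2E = 6·4 + 5·x = 24 + 5x.
Every vertex has degree 3, so 3V = 2E.
Euler: V − E + F = 2 ⇒ (2E)/3 − E + (4 + x) = 2.
Multiply by 6: 2·(2E) − 3·(2E) + 6·(4 + x) = 12, i.e. 24 + 6x − (24 + 5x) = 12.
Collecting terms: x = 12.
Then 2E = 24 + 5·12 = 84, so E = 42, V = 2E/3 = 28, F = 4 + 12 = 16.

42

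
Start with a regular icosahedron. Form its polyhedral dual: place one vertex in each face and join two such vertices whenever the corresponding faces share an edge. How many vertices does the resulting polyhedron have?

20

The base solid has V = 12, E = 30, F = 20.
The dual swaps V and F and preserves E: V′ = F = 20, E′ = E = 30, F′ = V = 12.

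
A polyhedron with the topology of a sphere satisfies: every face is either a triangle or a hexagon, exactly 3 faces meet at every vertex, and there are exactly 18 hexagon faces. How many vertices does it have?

40

Let x be the number of triangles; then F = 18 + x.
Edge–face incidences: 2E = 6·18 + 3·x = 108 + 3x.
Every vertex has degree 3, so 3V = 2E.
Euler: V − E + F = 2 ⇒ (2E)/3 − E + (18 + x) = 2.
Multiply by 6: 2·(2E) − 3·(2E) + 6·(18 + x) = 12, i.e. 108 + 6x − (108 + 3x) = 12.
Collecting terms: 3x = 12, so x = 4.
Then 2E = 108 + 3·4 = 120, so E = 60, V = 2E/3 = 40, F = 18 + 4 = 22.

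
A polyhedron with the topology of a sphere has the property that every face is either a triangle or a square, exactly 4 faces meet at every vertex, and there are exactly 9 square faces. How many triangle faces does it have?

8

Let x be the number of triangles; then F = 9 + x.
Edge–face incidences: 2E = 4·9 + 3·x = 36 + 3x.
Every vertex has degree 4, so 4V = 2E.
Euler: V − E + F = 2 ⇒ (2E)/4 − E + (9 + x) = 2.
Multiply by 8: 2·(2E) − 4·(2E) + 8·(9 + x) = 16, i.e. 72 + 8x − 2·(36 + 3x) = 16.
Collecting terms: 2x = 16, so x = 8.
Then 2E = 36 + 3·8 = 60, so E = 30, V = 2E/4 = 15, F = 9 + 8 = 17.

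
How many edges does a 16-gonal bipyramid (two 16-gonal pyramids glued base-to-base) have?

48

A bipyramid over an n-gon has 2n triangular faces and n + 2 vertices: V = 16 + 2 = 18, E = 3·16 = 48, F = 2·16 = 32.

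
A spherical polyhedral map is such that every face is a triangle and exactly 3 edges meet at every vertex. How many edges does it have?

6

Each face has 3 edges and each edge borders two faces, so 2E = 3F.
Each vertex has degree 3, so 3V = 2E and hence V = 3F/3.
Euler: V − E + F = 2 ⇒ (3F/3) − (3F/2) + F = 2.
Multiply by 6: (6 − 9 + 6)F = 12, i.e. 3F = 12.
So F = 4, E = 3·4/2 = 6, V = 3·4/3 = 4.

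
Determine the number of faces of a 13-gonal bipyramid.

26

A bipyramid over an n-gon has 2n triangular faces and n + 2 vertices: V = 13 + 2 = 15, E = 3·13 = 39, F = 2·13 = 26.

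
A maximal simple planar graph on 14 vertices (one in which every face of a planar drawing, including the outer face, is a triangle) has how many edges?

36

In a plane triangulation 3F = 2E and V − E + F = 2, so E = 3V − 6 = 3·14 − 6 = 36.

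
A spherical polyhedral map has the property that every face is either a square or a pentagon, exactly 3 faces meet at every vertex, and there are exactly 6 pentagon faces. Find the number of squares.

3

Let x be the number of squares; then F = 6 + x.
Edge–face incidences: 2E = 5·6 + 4·x = 30 + 4x.
Every vertex has degree 3, so 3V = 2E.
Euler: V − E + F = 2 ⇒ (2E)/3 − E + (6 + x) = 2.
Multiply by 6: 2·(2E) − 3·(2E) + 6·(6 + x) = 12, i.e. 36 + 6x − (30 + 4x) = 12.
Collecting terms: 2x + 6 = 12, so 2x = 6, so x = 3.
Then 2E = 30 + 4·3 = 42, so E = 21, V = 2E/3 = 14, F = 6 + 3 = 9.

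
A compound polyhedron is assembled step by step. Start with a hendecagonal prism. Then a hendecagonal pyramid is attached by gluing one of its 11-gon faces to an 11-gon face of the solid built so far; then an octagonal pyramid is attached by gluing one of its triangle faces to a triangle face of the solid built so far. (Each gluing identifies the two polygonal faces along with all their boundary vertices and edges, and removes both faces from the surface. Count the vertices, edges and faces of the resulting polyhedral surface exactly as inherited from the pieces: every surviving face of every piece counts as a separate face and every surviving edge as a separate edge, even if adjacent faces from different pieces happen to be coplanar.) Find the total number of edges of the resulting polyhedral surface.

57

A hendecagonal prism: V=22, E=33, F=13.
Attach a hendecagonal pyramid (V=12, E=22, F=12) along an 11-gon: merge 11 vertices and 11 edges, delete both glued faces → V=23, E=44, F=23.
Attach an octagonal pyramid (V=9, E=16, F=9) along a 3-gon: merge 3 vertices and 3 edges, delete both glued faces → V=29, E=57, F=30.
Check: V − E + F = 29 − 57 + 30 = 2.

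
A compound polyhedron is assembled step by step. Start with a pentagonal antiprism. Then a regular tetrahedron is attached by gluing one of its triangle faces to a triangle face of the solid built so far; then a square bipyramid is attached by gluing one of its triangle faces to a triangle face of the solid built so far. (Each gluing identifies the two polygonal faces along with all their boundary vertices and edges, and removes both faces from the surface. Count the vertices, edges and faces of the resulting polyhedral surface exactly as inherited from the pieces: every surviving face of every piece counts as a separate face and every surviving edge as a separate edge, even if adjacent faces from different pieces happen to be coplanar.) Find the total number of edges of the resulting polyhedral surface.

A pentagonal antiprism: V=10, E=20, F=12.
Attach a regular tetrahedron (V=4, E=6, F=4) along a 3-gon: merge 3 vertices and 3 edges, delete both glued faces → V=11, E=23, F=14.
Attach a square bipyramid (V=6, E=12, F=8) along a 3-gon: merge 3 vertices and 3 edges, delete both glued faces → V=14, E=32, F=20.
Check: V − E + F = 14 − 32 + 20 = 2.

32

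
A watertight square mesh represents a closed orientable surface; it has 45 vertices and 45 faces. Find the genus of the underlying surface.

1

Every face is a square, so 2E = 4·45 = 180, giving E = 90.
χ = V − E + F = 45 − 90 + 45 = 0.
For a closed orientable surface χ = 2 − 2g, so g = (2 − (0))/2 = 1.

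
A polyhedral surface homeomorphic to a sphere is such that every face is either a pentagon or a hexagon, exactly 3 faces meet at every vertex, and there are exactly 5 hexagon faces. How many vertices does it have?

30

Let x be the number of pentagons; then F = 5 + x.
Edge–face incidences: 2E = 6·5 + 5·x = 30 + 5x.
Every vertex has degree 3, so 3V = 2E.
Euler: V − E + F = 2 ⇒ (2E)/3 − E + (5 + x) = 2.
Multiply by 6: 2·(2E) − 3·(2E) + 6·(5 + x) = 12, i.e. 30 + 6x − (30 + 5x) = 12.
Collecting terms: x = 12.
Then 2E = 30 + 5·12 = 90, so E = 45, V = 2E/3 = 30, F = 5 + 12 = 17.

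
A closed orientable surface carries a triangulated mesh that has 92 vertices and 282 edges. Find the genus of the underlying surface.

2

Every face is a triangle and each edge borders two faces, so 3F = 2·282, giving F = 188.
χ = V − E + F = 92 − 282 + 188 = -2.
For a closed orientable surface χ = 2 − 2g, so g = (2 − (-2))/2 = 2.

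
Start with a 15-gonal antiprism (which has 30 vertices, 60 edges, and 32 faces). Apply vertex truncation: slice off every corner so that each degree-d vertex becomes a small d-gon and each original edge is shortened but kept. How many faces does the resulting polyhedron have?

Truncation replaces each original edge-end by a new vertex, so V′ = 2E = 120.
Each original edge survives, and each old vertex of degree d contributes d new edges; summing degrees gives Σd = 2E, so E′ = E + 2E = 3E = 180.
Each original face survives and each original vertex becomes one new face: F′ = F + V = 62.

62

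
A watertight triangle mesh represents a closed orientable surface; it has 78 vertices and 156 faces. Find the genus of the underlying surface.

1

Every face is a triangle, so 2E = 3·156 = 468, giving E = 234.
χ = V − E + F = 78 − 234 + 156 = 0.
For a closed orientable surface χ = 2 − 2g, so g = (2 − (0))/2 = 1.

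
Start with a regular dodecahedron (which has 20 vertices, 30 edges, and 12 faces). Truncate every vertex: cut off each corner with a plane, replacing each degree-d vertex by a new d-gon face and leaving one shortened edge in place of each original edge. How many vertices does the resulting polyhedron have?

Truncation replaces each original edge-end by a new vertex, so V′ = 2E = 60.
Each original edge survives, and each old vertex of degree d contributes d new edges; summing degrees gives Σd = 2E, so E′ = E + 2E = 3E = 90.
Each original face survives and each original vertex becomes one new face: F′ = F + V = 32.

60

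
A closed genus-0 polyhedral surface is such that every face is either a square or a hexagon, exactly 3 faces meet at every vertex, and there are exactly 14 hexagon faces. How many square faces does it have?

Let x be the number of squares; then F = 14 + x.
Edge–face incidences: 2E = 6·14 + 4·x = 84 + 4x.
Every vertex has degree 3, so 3V = 2E.
Euler: V − E + F = 2 ⇒ (2E)/3 − E + (14 + x) = 2.
Multiply by 6: 2·(2E) − 3·(2E) + 6·(14 + x) = 12, i.e. 84 + 6x − (84 + 4x) = 12.
Collecting terms: 2x = 12, so x = 6.
Then 2E = 84 + 4·6 = 108, so E = 54, V = 2E/3 = 36, F = 14 + 6 = 20.

6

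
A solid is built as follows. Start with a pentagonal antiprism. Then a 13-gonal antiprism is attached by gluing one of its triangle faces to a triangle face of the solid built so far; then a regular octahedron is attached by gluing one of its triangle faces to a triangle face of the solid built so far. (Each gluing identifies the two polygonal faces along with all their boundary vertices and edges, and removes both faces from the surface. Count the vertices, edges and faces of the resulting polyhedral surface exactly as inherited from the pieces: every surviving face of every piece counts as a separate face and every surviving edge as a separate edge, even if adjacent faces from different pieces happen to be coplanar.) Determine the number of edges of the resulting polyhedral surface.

78

A pentagonal antiprism: V=10, E=20, F=12.
Attach a 13-gonal antiprism (V=26, E=52, F=28) along a 3-gon: merge 3 vertices and 3 edges, delete both glued faces → V=33, E=69, F=38.
Attach a regular octahedron (V=6, E=12, F=8) along a 3-gon: merge 3 vertices and 3 edges, delete both glued faces → V=36, E=78, F=44.
Check: V − E + F = 36 − 78 + 44 = 2.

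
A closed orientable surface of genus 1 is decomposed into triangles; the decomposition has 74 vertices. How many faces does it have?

χ = 2 − 2·1 = 0, and every face is a triangle so 3F = 2E.
V − E + F = 0 with E = 3F/2 gives 74 − (3/2 − 1)·F = 0, so F = 148 and E = 222.

148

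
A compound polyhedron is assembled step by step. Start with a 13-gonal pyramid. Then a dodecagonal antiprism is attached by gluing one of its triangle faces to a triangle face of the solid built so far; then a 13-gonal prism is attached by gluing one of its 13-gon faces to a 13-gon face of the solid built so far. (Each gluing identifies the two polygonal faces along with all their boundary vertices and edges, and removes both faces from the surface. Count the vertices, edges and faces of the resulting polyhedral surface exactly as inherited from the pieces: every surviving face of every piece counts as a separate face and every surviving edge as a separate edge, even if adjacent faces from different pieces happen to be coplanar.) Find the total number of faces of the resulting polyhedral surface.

A 13-gonal pyramid: V=14, E=26, F=14.
Attach a dodecagonal antiprism (V=24, E=48, F=26) along a 3-gon: merge 3 vertices and 3 edges, delete both glued faces → V=35, E=71, F=38.
Attach a 13-gonal prism (V=26, E=39, F=15) along a 13-gon: merge 13 vertices and 13 edges, delete both glued faces → V=48, E=97, F=51.
Check: V − E + F = 48 − 97 + 51 = 2.

51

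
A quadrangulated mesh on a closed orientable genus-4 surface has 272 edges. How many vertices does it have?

χ = 2 − 2·4 = -6, and every face is a square so 4F = 2E.
F = 2E/4 = 136. Then V = -6 + E − F = -6 + 272 − 136 = 130.

130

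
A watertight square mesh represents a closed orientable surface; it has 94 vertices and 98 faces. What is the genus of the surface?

Every face is a square, so 2E = 4·98 = 392, giving E = 196.
χ = V − E + F = 94 − 196 + 98 = -4.
For a closed orientable surface χ = 2 − 2g, so g = (2 − (-4))/2 = 3.

3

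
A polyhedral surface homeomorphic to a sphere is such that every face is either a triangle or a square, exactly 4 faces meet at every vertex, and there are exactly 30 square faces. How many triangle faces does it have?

8

Let x be the number of triangles; then F = 30 + x.
Edge–face incidences: 2E = 4·30 + 3·x = 120 + 3x.
Every vertex has degree 4, so 4V = 2E.
Euler: V − E + F = 2 ⇒ (2E)/4 − E + (30 + x) = 2.
Multiply by 8: 2·(2E) − 4·(2E) + 8·(30 + x) = 16, i.e. 240 + 8x − 2·(120 + 3x) = 16.
Collecting terms: 2x = 16, so x = 8.
Then 2E = 120 + 3·8 = 144, so E = 72, V = 2E/4 = 36, F = 30 + 8 = 38.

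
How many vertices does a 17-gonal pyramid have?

A pyramid on an n-gon base has one n-gon and n triangles: V = 17 + 1 = 18, E = 2·17 = 34, F = 17 + 1 = 18.
Check: V − E + F = 18 − 34 + 18 = 2.

18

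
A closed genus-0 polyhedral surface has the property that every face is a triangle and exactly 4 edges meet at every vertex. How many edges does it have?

Each face has 3 edges and each edge borders two faces, so 2E = 3F.
Each vertex has degree 4, so 4V = 2E and hence V = 3F/4.
Euler: V − E + F = 2 ⇒ (3F/4) − (3F/2) + F = 2.
Multiply by 8: (6 − 12 + 8)F = 16, i.e. 2F = 16.
So F = 8, E = 3·8/2 = 12, V = 3·8/4 = 6.

12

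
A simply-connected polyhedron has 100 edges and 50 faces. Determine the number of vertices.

Here V − E + F = 2.
V = 2 + E − F = 2 + 100 − 50 = 52.

52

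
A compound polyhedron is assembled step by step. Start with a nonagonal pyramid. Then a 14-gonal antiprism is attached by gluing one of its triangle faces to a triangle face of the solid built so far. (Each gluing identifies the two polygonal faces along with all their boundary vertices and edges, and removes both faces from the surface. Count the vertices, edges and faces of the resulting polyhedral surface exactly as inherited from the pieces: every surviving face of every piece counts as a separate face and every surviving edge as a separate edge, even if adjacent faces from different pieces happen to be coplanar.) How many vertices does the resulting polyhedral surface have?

A nonagonal pyramid: V=10, E=18, F=10.
Attach a 14-gonal antiprism (V=28, E=56, F=30) along a 3-gon: merge 3 vertices and 3 edges, delete both glued faces → V=35, E=71, F=38.
Check: V − E + F = 35 − 71 + 38 = 2.

35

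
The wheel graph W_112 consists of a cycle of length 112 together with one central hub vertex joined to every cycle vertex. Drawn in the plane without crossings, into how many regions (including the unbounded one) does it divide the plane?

W_112 has V = 112 + 1 = 113 vertices and E = 2·112 = 224 edges.
By Euler's formula F = 2 − V + E = 2 − 113 + 224 = 113.

113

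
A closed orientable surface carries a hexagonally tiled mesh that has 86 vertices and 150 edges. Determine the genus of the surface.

Every face is a hexagon and each edge borders two faces, so 6F = 2·150, giving F = 50.
χ = V − E + F = 86 − 150 + 50 = -14.
For a closed orientable surface χ = 2 − 2g, so g = (2 − (-14))/2 = 8.

8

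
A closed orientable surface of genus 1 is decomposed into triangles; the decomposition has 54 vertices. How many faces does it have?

108

χ = 2 − 2·1 = 0, and every face is a triangle so 3F = 2E.
V − E + F = 0 with E = 3F/2 gives 54 − (3/2 − 1)·F = 0, so F = 108 and E = 162.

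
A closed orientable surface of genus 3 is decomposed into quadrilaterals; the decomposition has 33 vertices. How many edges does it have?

74

χ = 2 − 2·3 = -4, and every face is a square so 4F = 2E.
V − E + F = -4 with E = 4F/2 gives 33 − (4/2 − 1)·F = -4, so F = 37 and E = 74.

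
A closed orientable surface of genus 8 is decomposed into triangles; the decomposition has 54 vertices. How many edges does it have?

204

χ = 2 − 2·8 = -14, and every face is a triangle so 3F = 2E.
V − E + F = -14 with E = 3F/2 gives 54 − (3/2 − 1)·F = -14, so F = 136 and E = 204.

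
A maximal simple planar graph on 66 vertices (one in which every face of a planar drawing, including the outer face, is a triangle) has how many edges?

192

In a plane triangulation 3F = 2E and V − E + F = 2, so E = 3V − 6 = 3·66 − 6 = 192.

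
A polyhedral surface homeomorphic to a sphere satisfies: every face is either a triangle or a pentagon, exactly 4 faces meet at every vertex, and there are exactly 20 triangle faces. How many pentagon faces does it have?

Let x be the number of pentagons; then F = 20 + x.
Edge–face incidences: 2E = 3·20 + 5·x = 60 + 5x.
Every vertex has degree 4, so 4V = 2E.
Euler: V − E + F = 2 ⇒ (2E)/4 − E + (20 + x) = 2.
Multiply by 8: 2·(2E) − 4·(2E) + 8·(20 + x) = 16, i.e. 160 + 8x − 2·(60 + 5x) = 16.
Collecting terms: −2x + 40 = 16, so −2x = −24, so x = 12.
Then 2E = 60 + 5·12 = 120, so E = 60, V = 2E/4 = 30, F = 20 + 12 = 32.

12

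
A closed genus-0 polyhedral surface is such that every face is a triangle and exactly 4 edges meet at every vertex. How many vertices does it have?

Each face has 3 edges and each edge borders two faces, so 2E = 3F.
Each vertex has degree 4, so 4V = 2E and hence V = 3F/4.
Euler: V − E + F = 2 ⇒ (3F/4) − (3F/2) + F = 2.
Multiply by 8: (6 − 12 + 8)F = 16, i.e. 2F = 16.
So F = 8, E = 3·8/2 = 12, V = 3·8/4 = 6.

6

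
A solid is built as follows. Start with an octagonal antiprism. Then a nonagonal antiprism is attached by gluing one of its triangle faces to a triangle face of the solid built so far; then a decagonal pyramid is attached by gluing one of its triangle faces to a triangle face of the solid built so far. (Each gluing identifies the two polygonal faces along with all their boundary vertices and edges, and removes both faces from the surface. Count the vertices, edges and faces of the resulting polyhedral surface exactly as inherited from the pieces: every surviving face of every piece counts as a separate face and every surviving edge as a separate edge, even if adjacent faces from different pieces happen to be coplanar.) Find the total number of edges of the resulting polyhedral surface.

82

An octagonal antiprism: V=16, E=32, F=18.
Attach a nonagonal antiprism (V=18, E=36, F=20) along a 3-gon: merge 3 vertices and 3 edges, delete both glued faces → V=31, E=65, F=36.
Attach a decagonal pyramid (V=11, E=20, F=11) along a 3-gon: merge 3 vertices and 3 edges, delete both glued faces → V=39, E=82, F=45.
Check: V − E + F = 39 − 82 + 45 = 2.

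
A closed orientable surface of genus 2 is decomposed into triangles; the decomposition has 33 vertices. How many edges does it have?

χ = 2 − 2·2 = -2, and every face is a triangle so 3F = 2E.
V − E + F = -2 with E = 3F/2 gives 33 − (3/2 − 1)·F = -2, so F = 70 and E = 105.

105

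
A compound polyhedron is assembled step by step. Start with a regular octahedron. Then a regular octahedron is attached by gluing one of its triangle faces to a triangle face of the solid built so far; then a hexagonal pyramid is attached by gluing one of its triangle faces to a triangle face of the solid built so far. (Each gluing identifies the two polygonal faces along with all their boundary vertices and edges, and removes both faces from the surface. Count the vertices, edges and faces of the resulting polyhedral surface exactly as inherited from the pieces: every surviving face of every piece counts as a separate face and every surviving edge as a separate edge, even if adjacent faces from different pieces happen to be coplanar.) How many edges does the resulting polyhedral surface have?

30

A regular octahedron: V=6, E=12, F=8.
Attach a regular octahedron (V=6, E=12, F=8) along a 3-gon: merge 3 vertices and 3 edges, delete both glued faces → V=9, E=21, F=14.
Attach a hexagonal pyramid (V=7, E=12, F=7) along a 3-gon: merge 3 vertices and 3 edges, delete both glued faces → V=13, E=30, F=19.
Check: V − E + F = 13 − 30 + 19 = 2.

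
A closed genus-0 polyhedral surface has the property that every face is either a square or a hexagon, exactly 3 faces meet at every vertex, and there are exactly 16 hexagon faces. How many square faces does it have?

Let x be the number of squares; then F = 16 + x.
Edge–face incidences: 2E = 6·16 + 4·x = 96 + 4x.
Every vertex has degree 3, so 3V = 2E.
Euler: V − E + F = 2 ⇒ (2E)/3 − E + (16 + x) = 2.
Multiply by 6: 2·(2E) − 3·(2E) + 6·(16 + x) = 12, i.e. 96 + 6x − (96 + 4x) = 12.
Collecting terms: 2x = 12, so x = 6.
Then 2E = 96 + 4·6 = 120, so E = 60, V = 2E/3 = 40, F = 16 + 6 = 22.

6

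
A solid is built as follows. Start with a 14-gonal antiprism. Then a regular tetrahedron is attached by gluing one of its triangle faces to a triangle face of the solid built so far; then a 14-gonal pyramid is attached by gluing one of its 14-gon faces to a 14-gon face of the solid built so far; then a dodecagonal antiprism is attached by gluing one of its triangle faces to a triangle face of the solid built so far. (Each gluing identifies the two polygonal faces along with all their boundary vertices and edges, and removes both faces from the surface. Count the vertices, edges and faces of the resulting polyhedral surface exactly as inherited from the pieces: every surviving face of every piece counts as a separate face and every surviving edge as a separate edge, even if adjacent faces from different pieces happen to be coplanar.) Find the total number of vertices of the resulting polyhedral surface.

51

A 14-gonal antiprism: V=28, E=56, F=30.
Attach a regular tetrahedron (V=4, E=6, F=4) along a 3-gon: merge 3 vertices and 3 edges, delete both glued faces → V=29, E=59, F=32.
Attach a 14-gonal pyramid (V=15, E=28, F=15) along a 14-gon: merge 14 vertices and 14 edges, delete both glued faces → V=30, E=73, F=45.
Attach a dodecagonal antiprism (V=24, E=48, F=26) along a 3-gon: merge 3 vertices and 3 edges, delete both glued faces → V=51, E=118, F=69.
Check: V − E + F = 51 − 118 + 69 = 2.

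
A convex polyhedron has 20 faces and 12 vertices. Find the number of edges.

Here V − E + F = 2.
E = V + F − (2) = 12 + 20 − (2) = 30.

30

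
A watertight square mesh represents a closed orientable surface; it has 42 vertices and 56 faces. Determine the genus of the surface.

Every face is a square, so 2E = 4·56 = 224, giving E = 112.
χ = V − E + F = 42 − 112 + 56 = -14.
For a closed orientable surface χ = 2 − 2g, so g = (2 − (-14))/2 = 8.

8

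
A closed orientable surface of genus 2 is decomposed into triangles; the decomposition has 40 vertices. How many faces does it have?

χ = 2 − 2·2 = -2, and every face is a triangle so 3F = 2E.
V − E + F = -2 with E = 3F/2 gives 40 − (3/2 − 1)·F = -2, so F = 84 and E = 126.

84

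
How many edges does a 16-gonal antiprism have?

An antiprism on an n-gon has two n-gon caps and 2n triangles: V = 2·16 = 32, E = 4·16 = 64, F = 2·16 + 2 = 34.
Check: V − E + F = 32 − 64 + 34 = 2.

64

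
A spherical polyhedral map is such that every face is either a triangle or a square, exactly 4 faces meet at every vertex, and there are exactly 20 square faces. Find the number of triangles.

Let x be the number of triangles; then F = 20 + x.
Edge–face incidences: 2E = 4·20 + 3·x = 80 + 3x.
Every vertex has degree 4, so 4V = 2E.
Euler: V − E + F = 2 ⇒ (2E)/4 − E + (20 + x) = 2.
Multiply by 8: 2·(2E) − 4·(2E) + 8·(20 + x) = 16, i.e. 160 + 8x − 2·(80 + 3x) = 16.
Collecting terms: 2x = 16, so x = 8.
Then 2E = 80 + 3·8 = 104, so E = 52, V = 2E/4 = 26, F = 20 + 8 = 28.

8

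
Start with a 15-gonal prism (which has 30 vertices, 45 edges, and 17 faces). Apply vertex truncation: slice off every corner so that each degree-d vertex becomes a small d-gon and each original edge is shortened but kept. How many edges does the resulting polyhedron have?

Truncation replaces each original edge-end by a new vertex, so V′ = 2E = 90.
Each original edge survives, and each old vertex of degree d contributes d new edges; summing degrees gives Σd = 2E, so E′ = E + 2E = 3E = 135.
Each original face survives and each original vertex becomes one new face: F′ = F + V = 47.

135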